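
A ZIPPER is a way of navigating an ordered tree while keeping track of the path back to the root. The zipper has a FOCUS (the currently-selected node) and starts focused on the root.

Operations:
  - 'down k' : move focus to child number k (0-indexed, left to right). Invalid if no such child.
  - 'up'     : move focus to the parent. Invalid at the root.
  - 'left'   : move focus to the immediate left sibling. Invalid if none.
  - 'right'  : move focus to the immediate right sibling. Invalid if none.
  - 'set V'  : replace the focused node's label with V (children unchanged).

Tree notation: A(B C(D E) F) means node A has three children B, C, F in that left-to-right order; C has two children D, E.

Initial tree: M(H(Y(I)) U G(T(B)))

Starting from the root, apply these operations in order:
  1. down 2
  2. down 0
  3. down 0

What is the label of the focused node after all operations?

Answer: B

Derivation:
Step 1 (down 2): focus=G path=2 depth=1 children=['T'] left=['H', 'U'] right=[] parent=M
Step 2 (down 0): focus=T path=2/0 depth=2 children=['B'] left=[] right=[] parent=G
Step 3 (down 0): focus=B path=2/0/0 depth=3 children=[] left=[] right=[] parent=T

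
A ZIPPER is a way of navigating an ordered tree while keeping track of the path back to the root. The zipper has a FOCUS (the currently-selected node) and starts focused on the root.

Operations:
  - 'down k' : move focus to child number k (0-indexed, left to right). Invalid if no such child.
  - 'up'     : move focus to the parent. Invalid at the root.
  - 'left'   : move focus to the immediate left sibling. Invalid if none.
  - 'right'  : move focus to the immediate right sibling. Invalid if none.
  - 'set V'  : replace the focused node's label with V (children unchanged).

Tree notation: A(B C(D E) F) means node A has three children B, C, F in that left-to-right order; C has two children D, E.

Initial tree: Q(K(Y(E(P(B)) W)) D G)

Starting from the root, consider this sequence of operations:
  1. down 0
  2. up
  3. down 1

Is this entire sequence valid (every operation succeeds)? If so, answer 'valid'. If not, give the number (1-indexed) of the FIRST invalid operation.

Answer: valid

Derivation:
Step 1 (down 0): focus=K path=0 depth=1 children=['Y'] left=[] right=['D', 'G'] parent=Q
Step 2 (up): focus=Q path=root depth=0 children=['K', 'D', 'G'] (at root)
Step 3 (down 1): focus=D path=1 depth=1 children=[] left=['K'] right=['G'] parent=Q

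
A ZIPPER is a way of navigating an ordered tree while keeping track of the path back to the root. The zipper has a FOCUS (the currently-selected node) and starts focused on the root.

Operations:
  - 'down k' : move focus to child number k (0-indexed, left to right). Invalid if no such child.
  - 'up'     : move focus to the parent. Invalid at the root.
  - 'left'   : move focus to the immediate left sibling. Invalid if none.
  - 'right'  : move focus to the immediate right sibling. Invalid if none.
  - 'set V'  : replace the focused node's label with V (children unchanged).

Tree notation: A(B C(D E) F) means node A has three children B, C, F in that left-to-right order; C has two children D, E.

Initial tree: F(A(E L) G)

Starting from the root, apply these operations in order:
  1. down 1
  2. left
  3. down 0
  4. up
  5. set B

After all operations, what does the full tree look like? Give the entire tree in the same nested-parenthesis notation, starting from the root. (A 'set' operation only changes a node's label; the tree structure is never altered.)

Step 1 (down 1): focus=G path=1 depth=1 children=[] left=['A'] right=[] parent=F
Step 2 (left): focus=A path=0 depth=1 children=['E', 'L'] left=[] right=['G'] parent=F
Step 3 (down 0): focus=E path=0/0 depth=2 children=[] left=[] right=['L'] parent=A
Step 4 (up): focus=A path=0 depth=1 children=['E', 'L'] left=[] right=['G'] parent=F
Step 5 (set B): focus=B path=0 depth=1 children=['E', 'L'] left=[] right=['G'] parent=F

Answer: F(B(E L) G)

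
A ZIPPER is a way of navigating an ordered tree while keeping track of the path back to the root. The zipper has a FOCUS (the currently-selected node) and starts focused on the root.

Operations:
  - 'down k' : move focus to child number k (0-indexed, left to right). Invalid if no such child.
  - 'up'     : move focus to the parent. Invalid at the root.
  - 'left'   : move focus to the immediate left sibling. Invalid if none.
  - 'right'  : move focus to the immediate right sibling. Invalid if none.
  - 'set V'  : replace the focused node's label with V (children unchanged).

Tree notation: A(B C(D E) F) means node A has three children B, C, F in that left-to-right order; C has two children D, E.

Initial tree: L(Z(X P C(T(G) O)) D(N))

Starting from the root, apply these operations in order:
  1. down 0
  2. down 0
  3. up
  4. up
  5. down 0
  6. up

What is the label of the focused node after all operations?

Answer: L

Derivation:
Step 1 (down 0): focus=Z path=0 depth=1 children=['X', 'P', 'C'] left=[] right=['D'] parent=L
Step 2 (down 0): focus=X path=0/0 depth=2 children=[] left=[] right=['P', 'C'] parent=Z
Step 3 (up): focus=Z path=0 depth=1 children=['X', 'P', 'C'] left=[] right=['D'] parent=L
Step 4 (up): focus=L path=root depth=0 children=['Z', 'D'] (at root)
Step 5 (down 0): focus=Z path=0 depth=1 children=['X', 'P', 'C'] left=[] right=['D'] parent=L
Step 6 (up): focus=L path=root depth=0 children=['Z', 'D'] (at root)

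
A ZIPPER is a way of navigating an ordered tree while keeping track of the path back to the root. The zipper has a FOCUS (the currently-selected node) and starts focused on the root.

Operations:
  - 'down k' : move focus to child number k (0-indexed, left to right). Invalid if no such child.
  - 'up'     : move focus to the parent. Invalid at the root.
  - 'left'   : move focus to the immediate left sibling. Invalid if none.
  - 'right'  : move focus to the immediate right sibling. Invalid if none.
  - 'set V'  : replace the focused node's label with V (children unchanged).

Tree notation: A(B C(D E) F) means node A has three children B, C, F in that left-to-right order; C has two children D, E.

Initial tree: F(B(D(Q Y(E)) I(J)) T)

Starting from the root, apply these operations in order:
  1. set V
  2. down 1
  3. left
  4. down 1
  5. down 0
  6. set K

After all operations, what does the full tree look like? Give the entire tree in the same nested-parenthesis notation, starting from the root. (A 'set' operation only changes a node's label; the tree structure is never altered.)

Step 1 (set V): focus=V path=root depth=0 children=['B', 'T'] (at root)
Step 2 (down 1): focus=T path=1 depth=1 children=[] left=['B'] right=[] parent=V
Step 3 (left): focus=B path=0 depth=1 children=['D', 'I'] left=[] right=['T'] parent=V
Step 4 (down 1): focus=I path=0/1 depth=2 children=['J'] left=['D'] right=[] parent=B
Step 5 (down 0): focus=J path=0/1/0 depth=3 children=[] left=[] right=[] parent=I
Step 6 (set K): focus=K path=0/1/0 depth=3 children=[] left=[] right=[] parent=I

Answer: V(B(D(Q Y(E)) I(K)) T)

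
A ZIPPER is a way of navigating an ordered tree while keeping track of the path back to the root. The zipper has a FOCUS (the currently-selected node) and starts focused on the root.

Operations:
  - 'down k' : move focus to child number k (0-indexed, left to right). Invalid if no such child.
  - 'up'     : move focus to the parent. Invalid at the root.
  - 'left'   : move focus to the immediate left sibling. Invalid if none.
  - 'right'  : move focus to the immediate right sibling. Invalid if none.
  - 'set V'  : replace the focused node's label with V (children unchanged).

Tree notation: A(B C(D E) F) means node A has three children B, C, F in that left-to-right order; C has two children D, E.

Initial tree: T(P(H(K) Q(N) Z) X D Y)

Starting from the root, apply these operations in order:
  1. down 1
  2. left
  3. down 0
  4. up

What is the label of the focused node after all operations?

Step 1 (down 1): focus=X path=1 depth=1 children=[] left=['P'] right=['D', 'Y'] parent=T
Step 2 (left): focus=P path=0 depth=1 children=['H', 'Q', 'Z'] left=[] right=['X', 'D', 'Y'] parent=T
Step 3 (down 0): focus=H path=0/0 depth=2 children=['K'] left=[] right=['Q', 'Z'] parent=P
Step 4 (up): focus=P path=0 depth=1 children=['H', 'Q', 'Z'] left=[] right=['X', 'D', 'Y'] parent=T

Answer: P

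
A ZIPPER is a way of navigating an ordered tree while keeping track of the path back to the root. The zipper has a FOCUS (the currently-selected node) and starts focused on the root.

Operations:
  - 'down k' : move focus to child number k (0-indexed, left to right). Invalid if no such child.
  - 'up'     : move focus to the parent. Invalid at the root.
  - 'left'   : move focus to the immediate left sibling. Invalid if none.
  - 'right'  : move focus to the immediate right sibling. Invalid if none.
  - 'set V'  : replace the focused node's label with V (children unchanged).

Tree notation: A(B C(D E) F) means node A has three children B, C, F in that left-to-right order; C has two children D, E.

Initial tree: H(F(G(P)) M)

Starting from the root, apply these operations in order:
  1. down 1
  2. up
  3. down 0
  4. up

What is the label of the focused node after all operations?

Answer: H

Derivation:
Step 1 (down 1): focus=M path=1 depth=1 children=[] left=['F'] right=[] parent=H
Step 2 (up): focus=H path=root depth=0 children=['F', 'M'] (at root)
Step 3 (down 0): focus=F path=0 depth=1 children=['G'] left=[] right=['M'] parent=H
Step 4 (up): focus=H path=root depth=0 children=['F', 'M'] (at root)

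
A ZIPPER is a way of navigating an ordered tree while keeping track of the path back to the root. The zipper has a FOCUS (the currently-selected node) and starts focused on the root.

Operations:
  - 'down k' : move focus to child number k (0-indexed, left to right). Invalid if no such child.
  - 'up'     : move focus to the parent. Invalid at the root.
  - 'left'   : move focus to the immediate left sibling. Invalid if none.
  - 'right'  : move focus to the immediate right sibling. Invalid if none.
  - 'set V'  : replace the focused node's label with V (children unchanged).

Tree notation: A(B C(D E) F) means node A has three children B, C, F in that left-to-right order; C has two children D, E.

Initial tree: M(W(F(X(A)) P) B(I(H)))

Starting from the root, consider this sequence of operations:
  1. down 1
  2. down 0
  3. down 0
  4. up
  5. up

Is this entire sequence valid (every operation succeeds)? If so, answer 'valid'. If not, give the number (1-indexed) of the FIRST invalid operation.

Answer: valid

Derivation:
Step 1 (down 1): focus=B path=1 depth=1 children=['I'] left=['W'] right=[] parent=M
Step 2 (down 0): focus=I path=1/0 depth=2 children=['H'] left=[] right=[] parent=B
Step 3 (down 0): focus=H path=1/0/0 depth=3 children=[] left=[] right=[] parent=I
Step 4 (up): focus=I path=1/0 depth=2 children=['H'] left=[] right=[] parent=B
Step 5 (up): focus=B path=1 depth=1 children=['I'] left=['W'] right=[] parent=M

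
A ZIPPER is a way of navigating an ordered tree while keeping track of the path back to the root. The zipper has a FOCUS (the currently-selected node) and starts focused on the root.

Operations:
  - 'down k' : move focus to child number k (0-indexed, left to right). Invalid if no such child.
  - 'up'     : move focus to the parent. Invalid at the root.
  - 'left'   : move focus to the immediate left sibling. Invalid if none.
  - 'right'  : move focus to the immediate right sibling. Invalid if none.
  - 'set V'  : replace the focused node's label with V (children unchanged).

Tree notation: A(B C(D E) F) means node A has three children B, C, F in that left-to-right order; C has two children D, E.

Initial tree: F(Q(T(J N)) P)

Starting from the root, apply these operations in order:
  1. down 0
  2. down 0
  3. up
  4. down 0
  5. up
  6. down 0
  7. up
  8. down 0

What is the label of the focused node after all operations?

Step 1 (down 0): focus=Q path=0 depth=1 children=['T'] left=[] right=['P'] parent=F
Step 2 (down 0): focus=T path=0/0 depth=2 children=['J', 'N'] left=[] right=[] parent=Q
Step 3 (up): focus=Q path=0 depth=1 children=['T'] left=[] right=['P'] parent=F
Step 4 (down 0): focus=T path=0/0 depth=2 children=['J', 'N'] left=[] right=[] parent=Q
Step 5 (up): focus=Q path=0 depth=1 children=['T'] left=[] right=['P'] parent=F
Step 6 (down 0): focus=T path=0/0 depth=2 children=['J', 'N'] left=[] right=[] parent=Q
Step 7 (up): focus=Q path=0 depth=1 children=['T'] left=[] right=['P'] parent=F
Step 8 (down 0): focus=T path=0/0 depth=2 children=['J', 'N'] left=[] right=[] parent=Q

Answer: T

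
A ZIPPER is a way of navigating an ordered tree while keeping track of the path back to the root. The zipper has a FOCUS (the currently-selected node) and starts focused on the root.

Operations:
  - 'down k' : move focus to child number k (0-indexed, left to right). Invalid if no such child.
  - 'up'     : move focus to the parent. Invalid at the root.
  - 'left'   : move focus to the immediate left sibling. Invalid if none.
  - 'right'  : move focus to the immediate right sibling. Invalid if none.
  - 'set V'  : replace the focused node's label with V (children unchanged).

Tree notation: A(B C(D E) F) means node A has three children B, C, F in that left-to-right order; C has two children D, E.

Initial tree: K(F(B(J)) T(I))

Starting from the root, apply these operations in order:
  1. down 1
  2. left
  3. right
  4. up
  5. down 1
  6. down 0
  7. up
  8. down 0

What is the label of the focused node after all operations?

Step 1 (down 1): focus=T path=1 depth=1 children=['I'] left=['F'] right=[] parent=K
Step 2 (left): focus=F path=0 depth=1 children=['B'] left=[] right=['T'] parent=K
Step 3 (right): focus=T path=1 depth=1 children=['I'] left=['F'] right=[] parent=K
Step 4 (up): focus=K path=root depth=0 children=['F', 'T'] (at root)
Step 5 (down 1): focus=T path=1 depth=1 children=['I'] left=['F'] right=[] parent=K
Step 6 (down 0): focus=I path=1/0 depth=2 children=[] left=[] right=[] parent=T
Step 7 (up): focus=T path=1 depth=1 children=['I'] left=['F'] right=[] parent=K
Step 8 (down 0): focus=I path=1/0 depth=2 children=[] left=[] right=[] parent=T

Answer: I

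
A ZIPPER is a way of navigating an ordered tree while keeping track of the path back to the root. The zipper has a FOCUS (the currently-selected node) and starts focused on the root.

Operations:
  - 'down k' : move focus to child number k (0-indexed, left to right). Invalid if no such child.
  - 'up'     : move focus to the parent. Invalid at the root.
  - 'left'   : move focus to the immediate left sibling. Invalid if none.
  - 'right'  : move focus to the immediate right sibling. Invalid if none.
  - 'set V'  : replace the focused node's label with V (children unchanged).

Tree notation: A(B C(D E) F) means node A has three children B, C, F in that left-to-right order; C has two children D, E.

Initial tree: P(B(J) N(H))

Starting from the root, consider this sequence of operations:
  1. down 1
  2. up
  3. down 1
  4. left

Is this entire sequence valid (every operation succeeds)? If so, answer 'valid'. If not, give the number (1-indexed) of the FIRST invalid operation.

Step 1 (down 1): focus=N path=1 depth=1 children=['H'] left=['B'] right=[] parent=P
Step 2 (up): focus=P path=root depth=0 children=['B', 'N'] (at root)
Step 3 (down 1): focus=N path=1 depth=1 children=['H'] left=['B'] right=[] parent=P
Step 4 (left): focus=B path=0 depth=1 children=['J'] left=[] right=['N'] parent=P

Answer: valid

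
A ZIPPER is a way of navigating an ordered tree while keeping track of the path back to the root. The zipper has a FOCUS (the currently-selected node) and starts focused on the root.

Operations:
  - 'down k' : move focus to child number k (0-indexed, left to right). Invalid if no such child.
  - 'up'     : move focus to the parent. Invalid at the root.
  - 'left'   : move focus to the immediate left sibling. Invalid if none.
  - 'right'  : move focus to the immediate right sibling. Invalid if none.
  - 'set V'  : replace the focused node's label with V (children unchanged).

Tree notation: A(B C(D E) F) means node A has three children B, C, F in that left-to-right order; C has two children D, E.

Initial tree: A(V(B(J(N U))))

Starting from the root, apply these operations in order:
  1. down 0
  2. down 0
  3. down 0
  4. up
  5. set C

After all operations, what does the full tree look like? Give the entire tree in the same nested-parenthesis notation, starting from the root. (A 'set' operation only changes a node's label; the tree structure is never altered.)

Step 1 (down 0): focus=V path=0 depth=1 children=['B'] left=[] right=[] parent=A
Step 2 (down 0): focus=B path=0/0 depth=2 children=['J'] left=[] right=[] parent=V
Step 3 (down 0): focus=J path=0/0/0 depth=3 children=['N', 'U'] left=[] right=[] parent=B
Step 4 (up): focus=B path=0/0 depth=2 children=['J'] left=[] right=[] parent=V
Step 5 (set C): focus=C path=0/0 depth=2 children=['J'] left=[] right=[] parent=V

Answer: A(V(C(J(N U))))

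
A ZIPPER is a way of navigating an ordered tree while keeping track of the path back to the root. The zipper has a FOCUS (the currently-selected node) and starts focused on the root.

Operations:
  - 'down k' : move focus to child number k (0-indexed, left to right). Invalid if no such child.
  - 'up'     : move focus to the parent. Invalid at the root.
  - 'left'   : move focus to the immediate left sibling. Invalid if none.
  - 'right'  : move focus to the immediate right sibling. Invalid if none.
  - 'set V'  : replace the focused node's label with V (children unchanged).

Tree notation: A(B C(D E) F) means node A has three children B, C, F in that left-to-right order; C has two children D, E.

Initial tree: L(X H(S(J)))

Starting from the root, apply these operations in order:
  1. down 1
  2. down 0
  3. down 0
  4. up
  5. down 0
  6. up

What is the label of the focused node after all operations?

Answer: S

Derivation:
Step 1 (down 1): focus=H path=1 depth=1 children=['S'] left=['X'] right=[] parent=L
Step 2 (down 0): focus=S path=1/0 depth=2 children=['J'] left=[] right=[] parent=H
Step 3 (down 0): focus=J path=1/0/0 depth=3 children=[] left=[] right=[] parent=S
Step 4 (up): focus=S path=1/0 depth=2 children=['J'] left=[] right=[] parent=H
Step 5 (down 0): focus=J path=1/0/0 depth=3 children=[] left=[] right=[] parent=S
Step 6 (up): focus=S path=1/0 depth=2 children=['J'] left=[] right=[] parent=H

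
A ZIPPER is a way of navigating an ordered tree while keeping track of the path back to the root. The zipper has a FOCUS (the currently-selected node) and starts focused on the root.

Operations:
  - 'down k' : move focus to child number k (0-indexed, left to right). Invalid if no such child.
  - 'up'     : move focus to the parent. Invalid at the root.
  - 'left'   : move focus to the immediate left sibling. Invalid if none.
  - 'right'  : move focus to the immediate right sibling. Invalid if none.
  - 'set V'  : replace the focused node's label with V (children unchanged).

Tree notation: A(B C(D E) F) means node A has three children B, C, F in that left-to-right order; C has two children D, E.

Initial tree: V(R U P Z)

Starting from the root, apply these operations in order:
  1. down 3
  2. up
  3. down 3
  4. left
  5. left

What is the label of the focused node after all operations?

Answer: U

Derivation:
Step 1 (down 3): focus=Z path=3 depth=1 children=[] left=['R', 'U', 'P'] right=[] parent=V
Step 2 (up): focus=V path=root depth=0 children=['R', 'U', 'P', 'Z'] (at root)
Step 3 (down 3): focus=Z path=3 depth=1 children=[] left=['R', 'U', 'P'] right=[] parent=V
Step 4 (left): focus=P path=2 depth=1 children=[] left=['R', 'U'] right=['Z'] parent=V
Step 5 (left): focus=U path=1 depth=1 children=[] left=['R'] right=['P', 'Z'] parent=V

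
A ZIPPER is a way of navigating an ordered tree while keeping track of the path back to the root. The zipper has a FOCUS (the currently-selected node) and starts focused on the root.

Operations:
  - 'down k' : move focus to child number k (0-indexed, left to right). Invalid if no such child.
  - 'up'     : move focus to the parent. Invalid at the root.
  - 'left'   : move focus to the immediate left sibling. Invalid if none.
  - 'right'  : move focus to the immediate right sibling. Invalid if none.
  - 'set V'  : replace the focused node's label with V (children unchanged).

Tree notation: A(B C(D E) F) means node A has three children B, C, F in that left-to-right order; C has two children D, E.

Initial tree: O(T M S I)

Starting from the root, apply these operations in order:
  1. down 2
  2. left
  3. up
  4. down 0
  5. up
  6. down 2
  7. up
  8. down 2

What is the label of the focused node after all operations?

Answer: S

Derivation:
Step 1 (down 2): focus=S path=2 depth=1 children=[] left=['T', 'M'] right=['I'] parent=O
Step 2 (left): focus=M path=1 depth=1 children=[] left=['T'] right=['S', 'I'] parent=O
Step 3 (up): focus=O path=root depth=0 children=['T', 'M', 'S', 'I'] (at root)
Step 4 (down 0): focus=T path=0 depth=1 children=[] left=[] right=['M', 'S', 'I'] parent=O
Step 5 (up): focus=O path=root depth=0 children=['T', 'M', 'S', 'I'] (at root)
Step 6 (down 2): focus=S path=2 depth=1 children=[] left=['T', 'M'] right=['I'] parent=O
Step 7 (up): focus=O path=root depth=0 children=['T', 'M', 'S', 'I'] (at root)
Step 8 (down 2): focus=S path=2 depth=1 children=[] left=['T', 'M'] right=['I'] parent=O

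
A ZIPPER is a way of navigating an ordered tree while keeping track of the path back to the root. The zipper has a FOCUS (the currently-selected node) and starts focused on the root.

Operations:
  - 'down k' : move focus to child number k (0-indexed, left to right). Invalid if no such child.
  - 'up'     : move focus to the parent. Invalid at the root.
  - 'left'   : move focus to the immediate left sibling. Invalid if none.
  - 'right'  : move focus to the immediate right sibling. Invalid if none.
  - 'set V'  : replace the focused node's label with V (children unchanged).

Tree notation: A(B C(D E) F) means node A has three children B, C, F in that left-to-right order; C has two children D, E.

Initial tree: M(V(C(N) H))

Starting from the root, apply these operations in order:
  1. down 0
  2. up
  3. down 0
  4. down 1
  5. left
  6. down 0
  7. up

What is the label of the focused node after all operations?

Step 1 (down 0): focus=V path=0 depth=1 children=['C', 'H'] left=[] right=[] parent=M
Step 2 (up): focus=M path=root depth=0 children=['V'] (at root)
Step 3 (down 0): focus=V path=0 depth=1 children=['C', 'H'] left=[] right=[] parent=M
Step 4 (down 1): focus=H path=0/1 depth=2 children=[] left=['C'] right=[] parent=V
Step 5 (left): focus=C path=0/0 depth=2 children=['N'] left=[] right=['H'] parent=V
Step 6 (down 0): focus=N path=0/0/0 depth=3 children=[] left=[] right=[] parent=C
Step 7 (up): focus=C path=0/0 depth=2 children=['N'] left=[] right=['H'] parent=V

Answer: C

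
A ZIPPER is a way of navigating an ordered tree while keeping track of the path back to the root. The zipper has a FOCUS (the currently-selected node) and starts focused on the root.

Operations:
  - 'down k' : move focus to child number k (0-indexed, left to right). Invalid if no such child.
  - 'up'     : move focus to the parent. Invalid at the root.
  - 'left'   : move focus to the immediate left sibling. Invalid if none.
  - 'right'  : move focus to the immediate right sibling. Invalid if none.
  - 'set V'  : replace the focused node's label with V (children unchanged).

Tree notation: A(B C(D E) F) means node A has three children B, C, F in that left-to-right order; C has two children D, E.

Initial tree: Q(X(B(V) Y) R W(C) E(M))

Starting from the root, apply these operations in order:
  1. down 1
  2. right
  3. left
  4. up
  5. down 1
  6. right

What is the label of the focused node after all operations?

Step 1 (down 1): focus=R path=1 depth=1 children=[] left=['X'] right=['W', 'E'] parent=Q
Step 2 (right): focus=W path=2 depth=1 children=['C'] left=['X', 'R'] right=['E'] parent=Q
Step 3 (left): focus=R path=1 depth=1 children=[] left=['X'] right=['W', 'E'] parent=Q
Step 4 (up): focus=Q path=root depth=0 children=['X', 'R', 'W', 'E'] (at root)
Step 5 (down 1): focus=R path=1 depth=1 children=[] left=['X'] right=['W', 'E'] parent=Q
Step 6 (right): focus=W path=2 depth=1 children=['C'] left=['X', 'R'] right=['E'] parent=Q

Answer: W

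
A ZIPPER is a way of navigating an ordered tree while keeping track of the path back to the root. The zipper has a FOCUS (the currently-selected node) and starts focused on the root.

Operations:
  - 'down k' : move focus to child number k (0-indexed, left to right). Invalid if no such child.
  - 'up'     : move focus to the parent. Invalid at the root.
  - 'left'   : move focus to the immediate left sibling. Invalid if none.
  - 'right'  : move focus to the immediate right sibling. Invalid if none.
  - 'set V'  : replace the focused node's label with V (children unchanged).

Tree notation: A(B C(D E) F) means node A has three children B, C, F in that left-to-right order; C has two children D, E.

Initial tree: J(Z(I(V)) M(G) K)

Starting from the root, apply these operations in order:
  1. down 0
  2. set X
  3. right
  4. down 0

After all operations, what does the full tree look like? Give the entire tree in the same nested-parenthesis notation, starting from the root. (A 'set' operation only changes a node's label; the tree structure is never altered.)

Step 1 (down 0): focus=Z path=0 depth=1 children=['I'] left=[] right=['M', 'K'] parent=J
Step 2 (set X): focus=X path=0 depth=1 children=['I'] left=[] right=['M', 'K'] parent=J
Step 3 (right): focus=M path=1 depth=1 children=['G'] left=['X'] right=['K'] parent=J
Step 4 (down 0): focus=G path=1/0 depth=2 children=[] left=[] right=[] parent=M

Answer: J(X(I(V)) M(G) K)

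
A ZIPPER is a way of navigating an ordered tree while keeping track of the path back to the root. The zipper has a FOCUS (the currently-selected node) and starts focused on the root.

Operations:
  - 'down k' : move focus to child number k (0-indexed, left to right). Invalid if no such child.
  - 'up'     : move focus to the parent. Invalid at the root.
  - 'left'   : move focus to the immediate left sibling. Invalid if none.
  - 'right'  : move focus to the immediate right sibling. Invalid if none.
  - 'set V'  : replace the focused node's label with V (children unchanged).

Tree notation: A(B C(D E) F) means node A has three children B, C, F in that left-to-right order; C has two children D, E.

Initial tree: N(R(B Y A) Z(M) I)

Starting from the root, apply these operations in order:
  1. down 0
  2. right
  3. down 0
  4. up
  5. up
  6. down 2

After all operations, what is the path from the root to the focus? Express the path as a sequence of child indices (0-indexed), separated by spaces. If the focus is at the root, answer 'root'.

Answer: 2

Derivation:
Step 1 (down 0): focus=R path=0 depth=1 children=['B', 'Y', 'A'] left=[] right=['Z', 'I'] parent=N
Step 2 (right): focus=Z path=1 depth=1 children=['M'] left=['R'] right=['I'] parent=N
Step 3 (down 0): focus=M path=1/0 depth=2 children=[] left=[] right=[] parent=Z
Step 4 (up): focus=Z path=1 depth=1 children=['M'] left=['R'] right=['I'] parent=N
Step 5 (up): focus=N path=root depth=0 children=['R', 'Z', 'I'] (at root)
Step 6 (down 2): focus=I path=2 depth=1 children=[] left=['R', 'Z'] right=[] parent=N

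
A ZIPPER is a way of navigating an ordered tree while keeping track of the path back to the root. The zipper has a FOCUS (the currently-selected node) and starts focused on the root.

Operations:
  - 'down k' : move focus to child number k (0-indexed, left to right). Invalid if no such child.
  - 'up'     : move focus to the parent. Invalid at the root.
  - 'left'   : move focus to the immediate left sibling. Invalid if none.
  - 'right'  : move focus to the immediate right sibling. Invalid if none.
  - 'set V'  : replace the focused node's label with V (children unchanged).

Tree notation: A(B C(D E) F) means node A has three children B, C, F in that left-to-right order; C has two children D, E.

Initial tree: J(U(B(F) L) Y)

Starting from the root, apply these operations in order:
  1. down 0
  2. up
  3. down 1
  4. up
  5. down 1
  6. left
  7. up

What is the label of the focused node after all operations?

Step 1 (down 0): focus=U path=0 depth=1 children=['B', 'L'] left=[] right=['Y'] parent=J
Step 2 (up): focus=J path=root depth=0 children=['U', 'Y'] (at root)
Step 3 (down 1): focus=Y path=1 depth=1 children=[] left=['U'] right=[] parent=J
Step 4 (up): focus=J path=root depth=0 children=['U', 'Y'] (at root)
Step 5 (down 1): focus=Y path=1 depth=1 children=[] left=['U'] right=[] parent=J
Step 6 (left): focus=U path=0 depth=1 children=['B', 'L'] left=[] right=['Y'] parent=J
Step 7 (up): focus=J path=root depth=0 children=['U', 'Y'] (at root)

Answer: J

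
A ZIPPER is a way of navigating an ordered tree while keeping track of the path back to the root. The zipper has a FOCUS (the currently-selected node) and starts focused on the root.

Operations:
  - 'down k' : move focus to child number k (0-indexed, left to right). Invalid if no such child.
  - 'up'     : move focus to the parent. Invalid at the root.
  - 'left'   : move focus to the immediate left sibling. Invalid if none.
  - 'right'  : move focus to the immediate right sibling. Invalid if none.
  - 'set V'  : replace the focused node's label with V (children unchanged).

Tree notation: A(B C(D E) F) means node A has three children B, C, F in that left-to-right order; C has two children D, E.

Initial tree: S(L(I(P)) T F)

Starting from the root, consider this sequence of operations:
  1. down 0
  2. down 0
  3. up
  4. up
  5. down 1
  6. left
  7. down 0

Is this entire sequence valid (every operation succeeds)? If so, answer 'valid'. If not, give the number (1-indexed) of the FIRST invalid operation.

Answer: valid

Derivation:
Step 1 (down 0): focus=L path=0 depth=1 children=['I'] left=[] right=['T', 'F'] parent=S
Step 2 (down 0): focus=I path=0/0 depth=2 children=['P'] left=[] right=[] parent=L
Step 3 (up): focus=L path=0 depth=1 children=['I'] left=[] right=['T', 'F'] parent=S
Step 4 (up): focus=S path=root depth=0 children=['L', 'T', 'F'] (at root)
Step 5 (down 1): focus=T path=1 depth=1 children=[] left=['L'] right=['F'] parent=S
Step 6 (left): focus=L path=0 depth=1 children=['I'] left=[] right=['T', 'F'] parent=S
Step 7 (down 0): focus=I path=0/0 depth=2 children=['P'] left=[] right=[] parent=L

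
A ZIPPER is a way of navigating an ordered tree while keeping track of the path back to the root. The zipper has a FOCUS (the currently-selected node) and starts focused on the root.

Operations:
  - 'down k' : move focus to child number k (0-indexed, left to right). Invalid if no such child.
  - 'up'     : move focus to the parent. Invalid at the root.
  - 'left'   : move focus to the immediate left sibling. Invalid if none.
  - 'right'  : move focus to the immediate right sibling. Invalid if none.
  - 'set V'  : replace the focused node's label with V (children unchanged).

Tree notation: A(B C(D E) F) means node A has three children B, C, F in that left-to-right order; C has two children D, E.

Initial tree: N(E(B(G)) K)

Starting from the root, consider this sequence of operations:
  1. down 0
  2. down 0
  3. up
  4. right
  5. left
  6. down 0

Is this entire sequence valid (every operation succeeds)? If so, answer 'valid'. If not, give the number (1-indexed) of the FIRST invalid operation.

Step 1 (down 0): focus=E path=0 depth=1 children=['B'] left=[] right=['K'] parent=N
Step 2 (down 0): focus=B path=0/0 depth=2 children=['G'] left=[] right=[] parent=E
Step 3 (up): focus=E path=0 depth=1 children=['B'] left=[] right=['K'] parent=N
Step 4 (right): focus=K path=1 depth=1 children=[] left=['E'] right=[] parent=N
Step 5 (left): focus=E path=0 depth=1 children=['B'] left=[] right=['K'] parent=N
Step 6 (down 0): focus=B path=0/0 depth=2 children=['G'] left=[] right=[] parent=E

Answer: valid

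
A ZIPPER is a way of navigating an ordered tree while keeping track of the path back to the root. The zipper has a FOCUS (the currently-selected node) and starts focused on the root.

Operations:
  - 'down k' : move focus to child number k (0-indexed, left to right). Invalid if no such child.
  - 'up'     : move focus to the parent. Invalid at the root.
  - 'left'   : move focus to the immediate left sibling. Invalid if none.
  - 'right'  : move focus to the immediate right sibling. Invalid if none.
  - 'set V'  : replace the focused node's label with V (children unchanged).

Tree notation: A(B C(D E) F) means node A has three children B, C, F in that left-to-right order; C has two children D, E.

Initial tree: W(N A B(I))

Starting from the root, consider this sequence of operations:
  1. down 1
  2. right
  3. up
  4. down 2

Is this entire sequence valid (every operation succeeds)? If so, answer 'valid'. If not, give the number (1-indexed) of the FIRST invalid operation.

Answer: valid

Derivation:
Step 1 (down 1): focus=A path=1 depth=1 children=[] left=['N'] right=['B'] parent=W
Step 2 (right): focus=B path=2 depth=1 children=['I'] left=['N', 'A'] right=[] parent=W
Step 3 (up): focus=W path=root depth=0 children=['N', 'A', 'B'] (at root)
Step 4 (down 2): focus=B path=2 depth=1 children=['I'] left=['N', 'A'] right=[] parent=W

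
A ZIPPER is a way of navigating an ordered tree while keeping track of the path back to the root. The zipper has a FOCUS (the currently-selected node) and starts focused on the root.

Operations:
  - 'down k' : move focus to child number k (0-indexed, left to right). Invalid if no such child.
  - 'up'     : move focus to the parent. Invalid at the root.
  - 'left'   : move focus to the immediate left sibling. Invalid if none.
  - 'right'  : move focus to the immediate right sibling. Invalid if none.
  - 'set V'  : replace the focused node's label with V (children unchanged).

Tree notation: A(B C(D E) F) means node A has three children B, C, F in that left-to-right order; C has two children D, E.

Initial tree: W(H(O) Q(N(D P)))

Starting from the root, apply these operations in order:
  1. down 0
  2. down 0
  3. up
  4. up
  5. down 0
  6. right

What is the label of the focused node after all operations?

Step 1 (down 0): focus=H path=0 depth=1 children=['O'] left=[] right=['Q'] parent=W
Step 2 (down 0): focus=O path=0/0 depth=2 children=[] left=[] right=[] parent=H
Step 3 (up): focus=H path=0 depth=1 children=['O'] left=[] right=['Q'] parent=W
Step 4 (up): focus=W path=root depth=0 children=['H', 'Q'] (at root)
Step 5 (down 0): focus=H path=0 depth=1 children=['O'] left=[] right=['Q'] parent=W
Step 6 (right): focus=Q path=1 depth=1 children=['N'] left=['H'] right=[] parent=W

Answer: Q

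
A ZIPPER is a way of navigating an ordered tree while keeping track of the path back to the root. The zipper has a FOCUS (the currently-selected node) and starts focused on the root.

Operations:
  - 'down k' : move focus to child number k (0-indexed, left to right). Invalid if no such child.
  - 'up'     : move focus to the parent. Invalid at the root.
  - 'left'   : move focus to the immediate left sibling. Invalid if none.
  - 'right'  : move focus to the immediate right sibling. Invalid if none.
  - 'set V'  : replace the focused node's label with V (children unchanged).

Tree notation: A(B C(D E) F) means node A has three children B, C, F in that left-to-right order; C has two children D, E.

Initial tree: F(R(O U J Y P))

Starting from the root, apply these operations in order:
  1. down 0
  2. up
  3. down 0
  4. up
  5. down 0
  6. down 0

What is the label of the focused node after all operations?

Step 1 (down 0): focus=R path=0 depth=1 children=['O', 'U', 'J', 'Y', 'P'] left=[] right=[] parent=F
Step 2 (up): focus=F path=root depth=0 children=['R'] (at root)
Step 3 (down 0): focus=R path=0 depth=1 children=['O', 'U', 'J', 'Y', 'P'] left=[] right=[] parent=F
Step 4 (up): focus=F path=root depth=0 children=['R'] (at root)
Step 5 (down 0): focus=R path=0 depth=1 children=['O', 'U', 'J', 'Y', 'P'] left=[] right=[] parent=F
Step 6 (down 0): focus=O path=0/0 depth=2 children=[] left=[] right=['U', 'J', 'Y', 'P'] parent=R

Answer: O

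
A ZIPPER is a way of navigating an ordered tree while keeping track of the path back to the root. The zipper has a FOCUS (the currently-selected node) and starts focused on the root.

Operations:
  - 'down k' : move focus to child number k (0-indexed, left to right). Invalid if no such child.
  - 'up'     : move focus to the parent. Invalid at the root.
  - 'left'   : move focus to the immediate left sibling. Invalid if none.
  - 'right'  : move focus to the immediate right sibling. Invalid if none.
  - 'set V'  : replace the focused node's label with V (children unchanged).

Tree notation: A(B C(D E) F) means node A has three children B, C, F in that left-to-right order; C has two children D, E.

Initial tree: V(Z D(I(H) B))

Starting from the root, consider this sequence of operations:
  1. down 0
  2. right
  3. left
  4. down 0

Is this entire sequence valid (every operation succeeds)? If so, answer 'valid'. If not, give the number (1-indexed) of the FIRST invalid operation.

Step 1 (down 0): focus=Z path=0 depth=1 children=[] left=[] right=['D'] parent=V
Step 2 (right): focus=D path=1 depth=1 children=['I', 'B'] left=['Z'] right=[] parent=V
Step 3 (left): focus=Z path=0 depth=1 children=[] left=[] right=['D'] parent=V
Step 4 (down 0): INVALID

Answer: 4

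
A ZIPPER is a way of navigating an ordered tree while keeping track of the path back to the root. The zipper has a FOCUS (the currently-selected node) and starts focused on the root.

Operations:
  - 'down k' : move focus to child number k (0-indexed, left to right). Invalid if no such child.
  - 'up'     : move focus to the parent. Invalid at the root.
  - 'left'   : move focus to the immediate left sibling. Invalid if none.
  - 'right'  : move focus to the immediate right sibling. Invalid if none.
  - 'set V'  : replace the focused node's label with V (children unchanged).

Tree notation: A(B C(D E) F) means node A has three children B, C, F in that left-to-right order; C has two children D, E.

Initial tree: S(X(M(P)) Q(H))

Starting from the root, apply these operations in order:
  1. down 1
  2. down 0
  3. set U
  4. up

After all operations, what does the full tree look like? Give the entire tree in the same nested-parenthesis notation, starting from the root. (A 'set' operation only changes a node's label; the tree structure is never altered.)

Step 1 (down 1): focus=Q path=1 depth=1 children=['H'] left=['X'] right=[] parent=S
Step 2 (down 0): focus=H path=1/0 depth=2 children=[] left=[] right=[] parent=Q
Step 3 (set U): focus=U path=1/0 depth=2 children=[] left=[] right=[] parent=Q
Step 4 (up): focus=Q path=1 depth=1 children=['U'] left=['X'] right=[] parent=S

Answer: S(X(M(P)) Q(U))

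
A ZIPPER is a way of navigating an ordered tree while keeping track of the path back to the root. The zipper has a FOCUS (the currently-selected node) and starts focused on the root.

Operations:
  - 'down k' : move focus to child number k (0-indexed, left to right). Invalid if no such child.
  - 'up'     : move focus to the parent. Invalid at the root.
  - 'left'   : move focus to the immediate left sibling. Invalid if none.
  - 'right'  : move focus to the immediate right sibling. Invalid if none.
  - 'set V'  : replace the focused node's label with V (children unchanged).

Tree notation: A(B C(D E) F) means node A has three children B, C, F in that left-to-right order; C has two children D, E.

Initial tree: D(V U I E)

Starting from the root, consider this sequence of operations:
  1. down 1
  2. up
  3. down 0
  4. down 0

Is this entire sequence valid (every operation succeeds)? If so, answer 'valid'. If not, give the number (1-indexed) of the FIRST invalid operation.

Answer: 4

Derivation:
Step 1 (down 1): focus=U path=1 depth=1 children=[] left=['V'] right=['I', 'E'] parent=D
Step 2 (up): focus=D path=root depth=0 children=['V', 'U', 'I', 'E'] (at root)
Step 3 (down 0): focus=V path=0 depth=1 children=[] left=[] right=['U', 'I', 'E'] parent=D
Step 4 (down 0): INVALID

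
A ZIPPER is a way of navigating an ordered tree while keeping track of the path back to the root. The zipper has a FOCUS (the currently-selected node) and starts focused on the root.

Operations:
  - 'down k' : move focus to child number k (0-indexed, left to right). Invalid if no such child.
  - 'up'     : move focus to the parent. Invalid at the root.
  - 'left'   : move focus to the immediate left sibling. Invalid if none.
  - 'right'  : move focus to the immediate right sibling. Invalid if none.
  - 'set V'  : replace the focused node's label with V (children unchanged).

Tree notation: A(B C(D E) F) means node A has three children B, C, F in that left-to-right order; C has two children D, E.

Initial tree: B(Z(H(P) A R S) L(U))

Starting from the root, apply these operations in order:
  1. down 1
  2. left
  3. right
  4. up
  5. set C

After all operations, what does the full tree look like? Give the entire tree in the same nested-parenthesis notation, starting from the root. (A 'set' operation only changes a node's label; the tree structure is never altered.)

Step 1 (down 1): focus=L path=1 depth=1 children=['U'] left=['Z'] right=[] parent=B
Step 2 (left): focus=Z path=0 depth=1 children=['H', 'A', 'R', 'S'] left=[] right=['L'] parent=B
Step 3 (right): focus=L path=1 depth=1 children=['U'] left=['Z'] right=[] parent=B
Step 4 (up): focus=B path=root depth=0 children=['Z', 'L'] (at root)
Step 5 (set C): focus=C path=root depth=0 children=['Z', 'L'] (at root)

Answer: C(Z(H(P) A R S) L(U))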